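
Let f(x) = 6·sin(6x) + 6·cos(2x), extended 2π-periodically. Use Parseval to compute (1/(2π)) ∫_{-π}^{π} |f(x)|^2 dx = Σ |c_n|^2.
Σ |c_n|^2 = 36

Expand |f|^2 and use orthogonality of {sin(nx), cos(mx)} on [-π, π]:
  ∫_{-π}^{π} sin(nx)^2 dx = π, ∫ cos(mx)^2 dx = π, and cross terms integrate to 0.
So ∫_{-π}^{π} f(x)^2 dx = 6^2 · π + 6^2 · π = (36 + 36)π.
Divide by 2π: (36 + 36)/2 = 36.
By Parseval, this equals Σ |c_n|^2.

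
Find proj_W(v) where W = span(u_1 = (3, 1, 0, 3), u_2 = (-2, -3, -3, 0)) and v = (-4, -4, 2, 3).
proj_W(v) = (-490/337, -637/337, -609/337, -84/337)

Set up U = [u_1 | ... | u_2] ∈ R^(4×2). The projector onto W = col(U) is P = U (U^T U)^(-1) U^T.
Compute U^T U =
  [19, -9]
  [-9, 22],
and U^T v = (-7, 14).
Solve U^T U · c = U^T v for the coefficients: c = (-28/337, 203/337). The projection is proj_W(v) = U c.
Check: (v - proj_W(v)) · u_1 = 0  (should be 0).
Check: (v - proj_W(v)) · u_2 = 0  (should be 0).
Result: proj_W(v) = (-490/337, -637/337, -609/337, -84/337).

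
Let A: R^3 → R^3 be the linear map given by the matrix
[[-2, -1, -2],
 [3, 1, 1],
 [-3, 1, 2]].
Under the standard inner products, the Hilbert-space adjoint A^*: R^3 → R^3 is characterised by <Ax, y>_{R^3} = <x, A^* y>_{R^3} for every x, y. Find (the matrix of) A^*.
A^* = A^T =
[[-2, 3, -3],
 [-1, 1, 1],
 [-2, 1, 2]]

For real matrices with standard dot products, the defining identity <Ax, y> = <x, A^* y> gives (Ax)^T y = x^T (A^*) y, i.e. x^T A^T y = x^T (A^*) y. Since this holds for all x, y, we must have A^* = A^T. Therefore
A^* =
[[-2, 3, -3],
 [-1, 1, 1],
 [-2, 1, 2]].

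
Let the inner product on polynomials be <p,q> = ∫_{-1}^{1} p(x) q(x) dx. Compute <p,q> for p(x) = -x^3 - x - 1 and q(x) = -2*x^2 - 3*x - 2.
<p,q> = 128/15

Expand the product: p(x)·q(x) = 2*x^5 + 3*x^4 + 4*x^3 + 5*x^2 + 5*x + 2.
∫_{-1}^{1} of each monomial x^k gives [2/(k+1) if k even, 0 if k odd]. Integrating term-by-term (or equivalently evaluating the antiderivative F(x) = x^6/3 + 3*x^5/5 + x^4 + 5*x^3/3 + 5*x^2/2 + 2*x at the endpoints):
  F(1) − F(−1) = 81/10 − (-13/30) = 128/15.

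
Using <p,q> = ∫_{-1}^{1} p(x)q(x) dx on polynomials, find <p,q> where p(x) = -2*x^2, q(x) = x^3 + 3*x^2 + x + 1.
<p,q> = -56/15

Expand the product: p(x)·q(x) = -2*x^5 - 6*x^4 - 2*x^3 - 2*x^2.
∫_{-1}^{1} of each monomial x^k gives [2/(k+1) if k even, 0 if k odd]. Integrating term-by-term (or equivalently evaluating the antiderivative F(x) = -x^6/3 - 6*x^5/5 - x^4/2 - 2*x^3/3 at the endpoints):
  F(1) − F(−1) = -27/10 − (31/30) = -56/15.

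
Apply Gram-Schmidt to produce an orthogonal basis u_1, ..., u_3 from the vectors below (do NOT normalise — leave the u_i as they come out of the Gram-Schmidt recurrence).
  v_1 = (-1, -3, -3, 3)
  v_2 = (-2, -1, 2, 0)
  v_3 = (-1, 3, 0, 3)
Orthogonal basis:
  u_1 = (-1, -3, -3, 3)
  u_2 = (-57/28, -31/28, 53/28, 3/28)
  u_3 = (-297/251, 750/251, 78/251, 729/251)

Apply the Gram-Schmidt recurrence
  u_1 = v_1
  u_i = v_i − Σ_{j<i} ((v_i · u_j) / (u_j · u_j)) · u_j.

Step by step this gives:
  u_1 = (-1, -3, -3, 3)
  u_2 = (-57/28, -31/28, 53/28, 3/28)
  u_3 = (-297/251, 750/251, 78/251, 729/251)

Orthogonality check:
  u_2 · u_1 = 0 (should be 0)
  u_3 · u_1 = 0 (should be 0)
  u_3 · u_2 = 0 (should be 0)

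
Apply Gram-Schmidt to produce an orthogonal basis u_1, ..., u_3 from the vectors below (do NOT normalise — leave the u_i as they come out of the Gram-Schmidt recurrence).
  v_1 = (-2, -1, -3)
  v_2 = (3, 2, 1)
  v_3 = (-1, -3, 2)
Orthogonal basis:
  u_1 = (-2, -1, -3)
  u_2 = (10/7, 17/14, -19/14)
  u_3 = (14/15, -98/75, -14/75)

Apply the Gram-Schmidt recurrence
  u_1 = v_1
  u_i = v_i − Σ_{j<i} ((v_i · u_j) / (u_j · u_j)) · u_j.

Step by step this gives:
  u_1 = (-2, -1, -3)
  u_2 = (10/7, 17/14, -19/14)
  u_3 = (14/15, -98/75, -14/75)

Orthogonality check:
  u_2 · u_1 = 0 (should be 0)
  u_3 · u_1 = 0 (should be 0)
  u_3 · u_2 = 0 (should be 0)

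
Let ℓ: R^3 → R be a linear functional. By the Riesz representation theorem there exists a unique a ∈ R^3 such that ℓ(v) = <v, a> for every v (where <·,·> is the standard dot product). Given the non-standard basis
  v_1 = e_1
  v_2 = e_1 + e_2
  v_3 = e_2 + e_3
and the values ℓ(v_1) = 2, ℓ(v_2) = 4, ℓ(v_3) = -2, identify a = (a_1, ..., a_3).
a = (2, 2, -4)

Write a = (a_1, ..., a_3) in the standard basis. For each basis vector v_i, ℓ(v_i) = <v_i, a> is a linear equation in the a_j's. Collect the n equations into a matrix system V a = ℓ, where row i of V is v_i (expressed in the standard basis). Since V is invertible (lower-triangular with 1s on the diagonal, up to permutation), solve by back-substitution:
  V =
[[1, 0, 0],
 [1, 1, 0],
 [0, 1, 1]]
  V a = (2, 4, -2)
Solving gives a = (2, 2, -4).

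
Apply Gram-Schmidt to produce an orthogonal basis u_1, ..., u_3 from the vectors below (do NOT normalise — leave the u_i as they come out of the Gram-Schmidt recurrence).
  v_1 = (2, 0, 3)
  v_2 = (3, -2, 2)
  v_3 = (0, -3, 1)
Orthogonal basis:
  u_1 = (2, 0, 3)
  u_2 = (15/13, -2, -10/13)
  u_3 = (-114/77, -95/77, 76/77)

Apply the Gram-Schmidt recurrence
  u_1 = v_1
  u_i = v_i − Σ_{j<i} ((v_i · u_j) / (u_j · u_j)) · u_j.

Step by step this gives:
  u_1 = (2, 0, 3)
  u_2 = (15/13, -2, -10/13)
  u_3 = (-114/77, -95/77, 76/77)

Orthogonality check:
  u_2 · u_1 = 0 (should be 0)
  u_3 · u_1 = 0 (should be 0)
  u_3 · u_2 = 0 (should be 0)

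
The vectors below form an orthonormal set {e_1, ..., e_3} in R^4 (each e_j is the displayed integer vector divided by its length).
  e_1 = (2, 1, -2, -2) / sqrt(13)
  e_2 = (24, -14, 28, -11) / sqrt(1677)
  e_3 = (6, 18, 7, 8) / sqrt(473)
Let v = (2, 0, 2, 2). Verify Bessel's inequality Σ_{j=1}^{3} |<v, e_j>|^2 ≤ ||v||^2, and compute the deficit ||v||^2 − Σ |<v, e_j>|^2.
Σ |<v, e_j>|^2 = 296/33; ||v||^2 = 12; deficit = 100/33

Write each e_j = u_j / sqrt(<u_j, u_j>) where u_j is the displayed integer vector. Then <v, e_j> = <v, u_j> / sqrt(<u_j, u_j>), so |<v, e_j>|^2 = <v, u_j>^2 / <u_j, u_j>.
Coefficients: <v, e_1> = -4/sqrt(13), <v, e_2> = 82/sqrt(1677), <v, e_3> = 42/sqrt(473).
Square and sum: Σ |<v, e_j>|^2 = 296/33.
Compute ||v||^2 = v·v = 12.
Deficit = 12 − 296/33 = 100/33 ≥ 0, confirming Bessel's inequality. (The deficit equals ||v − Σ <v,e_j> e_j||^2, the squared distance from v to span{e_j}.)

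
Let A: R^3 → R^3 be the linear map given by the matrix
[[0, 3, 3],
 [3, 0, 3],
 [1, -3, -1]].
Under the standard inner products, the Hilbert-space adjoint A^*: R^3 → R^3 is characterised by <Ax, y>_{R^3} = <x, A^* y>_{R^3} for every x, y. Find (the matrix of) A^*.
A^* = A^T =
[[0, 3, 1],
 [3, 0, -3],
 [3, 3, -1]]

For real matrices with standard dot products, the defining identity <Ax, y> = <x, A^* y> gives (Ax)^T y = x^T (A^*) y, i.e. x^T A^T y = x^T (A^*) y. Since this holds for all x, y, we must have A^* = A^T. Therefore
A^* =
[[0, 3, 1],
 [3, 0, -3],
 [3, 3, -1]].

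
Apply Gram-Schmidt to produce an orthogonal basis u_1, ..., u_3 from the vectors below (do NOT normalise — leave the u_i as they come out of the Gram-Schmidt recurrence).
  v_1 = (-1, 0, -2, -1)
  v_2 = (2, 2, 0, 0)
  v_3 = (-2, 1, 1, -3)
Orthogonal basis:
  u_1 = (-1, 0, -2, -1)
  u_2 = (5/3, 2, -2/3, -1/3)
  u_3 = (-14/11, 14/11, 21/11, -28/11)

Apply the Gram-Schmidt recurrence
  u_1 = v_1
  u_i = v_i − Σ_{j<i} ((v_i · u_j) / (u_j · u_j)) · u_j.

Step by step this gives:
  u_1 = (-1, 0, -2, -1)
  u_2 = (5/3, 2, -2/3, -1/3)
  u_3 = (-14/11, 14/11, 21/11, -28/11)

Orthogonality check:
  u_2 · u_1 = 0 (should be 0)
  u_3 · u_1 = 0 (should be 0)
  u_3 · u_2 = 0 (should be 0)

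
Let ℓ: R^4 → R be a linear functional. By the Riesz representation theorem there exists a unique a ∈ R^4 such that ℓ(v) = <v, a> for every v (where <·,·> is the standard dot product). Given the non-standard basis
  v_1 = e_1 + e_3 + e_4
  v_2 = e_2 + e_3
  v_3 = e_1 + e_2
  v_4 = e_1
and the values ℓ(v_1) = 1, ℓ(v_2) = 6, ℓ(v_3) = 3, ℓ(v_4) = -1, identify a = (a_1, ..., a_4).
a = (-1, 4, 2, 0)

Write a = (a_1, ..., a_4) in the standard basis. For each basis vector v_i, ℓ(v_i) = <v_i, a> is a linear equation in the a_j's. Collect the n equations into a matrix system V a = ℓ, where row i of V is v_i (expressed in the standard basis). Since V is invertible (lower-triangular with 1s on the diagonal, up to permutation), solve by back-substitution:
  V =
[[1, 0, 1, 1],
 [0, 1, 1, 0],
 [1, 1, 0, 0],
 [1, 0, 0, 0]]
  V a = (1, 6, 3, -1)
Solving gives a = (-1, 4, 2, 0).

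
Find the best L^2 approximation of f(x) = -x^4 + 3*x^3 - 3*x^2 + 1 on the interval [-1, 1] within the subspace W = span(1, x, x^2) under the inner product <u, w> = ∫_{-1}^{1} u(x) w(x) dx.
g(x) = -27*x^2/7 + 9*x/5 + 38/35

The best approximation g ∈ W is the orthogonal projection of f onto W. Writing g = a_0 + a_1 x + a_2 x^2, the coefficients solve the normal equations G · a = b where
  G_{ij} = <φ_i, φ_j> and b_i = <f, φ_i>, with φ_0 = 1, φ_1 = x, φ_2 = x^2.
G =
  [2, 0, 2/3]
  [0, 2/3, 0]
  [2/3, 0, 2/5],
b = (-2/5, 6/5, -86/105).
Solving gives a_0 = 38/35, a_1 = 9/5, a_2 = -27/7, so
  g(x) = -27*x^2/7 + 9*x/5 + 38/35.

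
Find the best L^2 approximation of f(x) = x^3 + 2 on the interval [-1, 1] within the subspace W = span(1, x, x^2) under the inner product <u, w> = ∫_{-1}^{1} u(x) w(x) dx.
g(x) = 3*x/5 + 2

The best approximation g ∈ W is the orthogonal projection of f onto W. Writing g = a_0 + a_1 x + a_2 x^2, the coefficients solve the normal equations G · a = b where
  G_{ij} = <φ_i, φ_j> and b_i = <f, φ_i>, with φ_0 = 1, φ_1 = x, φ_2 = x^2.
G =
  [2, 0, 2/3]
  [0, 2/3, 0]
  [2/3, 0, 2/5],
b = (4, 2/5, 4/3).
Solving gives a_0 = 2, a_1 = 3/5, a_2 = 0, so
  g(x) = 3*x/5 + 2.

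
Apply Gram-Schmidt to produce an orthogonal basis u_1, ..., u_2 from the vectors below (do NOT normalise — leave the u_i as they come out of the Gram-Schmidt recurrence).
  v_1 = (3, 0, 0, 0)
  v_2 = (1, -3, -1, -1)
Orthogonal basis:
  u_1 = (3, 0, 0, 0)
  u_2 = (0, -3, -1, -1)

Apply the Gram-Schmidt recurrence
  u_1 = v_1
  u_i = v_i − Σ_{j<i} ((v_i · u_j) / (u_j · u_j)) · u_j.

Step by step this gives:
  u_1 = (3, 0, 0, 0)
  u_2 = (0, -3, -1, -1)

Orthogonality check:
  u_2 · u_1 = 0 (should be 0)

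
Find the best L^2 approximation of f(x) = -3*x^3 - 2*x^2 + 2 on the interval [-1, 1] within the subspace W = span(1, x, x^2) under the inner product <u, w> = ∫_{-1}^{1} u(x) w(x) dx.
g(x) = -2*x^2 - 9*x/5 + 2

The best approximation g ∈ W is the orthogonal projection of f onto W. Writing g = a_0 + a_1 x + a_2 x^2, the coefficients solve the normal equations G · a = b where
  G_{ij} = <φ_i, φ_j> and b_i = <f, φ_i>, with φ_0 = 1, φ_1 = x, φ_2 = x^2.
G =
  [2, 0, 2/3]
  [0, 2/3, 0]
  [2/3, 0, 2/5],
b = (8/3, -6/5, 8/15).
Solving gives a_0 = 2, a_1 = -9/5, a_2 = -2, so
  g(x) = -2*x^2 - 9*x/5 + 2.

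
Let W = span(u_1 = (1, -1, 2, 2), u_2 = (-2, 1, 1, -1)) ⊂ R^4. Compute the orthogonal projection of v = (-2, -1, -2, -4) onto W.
proj_W(v) = (-98/61, 87/61, -141/61, -163/61)

Set up U = [u_1 | ... | u_2] ∈ R^(4×2). The projector onto W = col(U) is P = U (U^T U)^(-1) U^T.
Compute U^T U =
  [10, -3]
  [-3, 7],
and U^T v = (-13, 5).
Solve U^T U · c = U^T v for the coefficients: c = (-76/61, 11/61). The projection is proj_W(v) = U c.
Check: (v - proj_W(v)) · u_1 = 0  (should be 0).
Check: (v - proj_W(v)) · u_2 = 0  (should be 0).
Result: proj_W(v) = (-98/61, 87/61, -141/61, -163/61).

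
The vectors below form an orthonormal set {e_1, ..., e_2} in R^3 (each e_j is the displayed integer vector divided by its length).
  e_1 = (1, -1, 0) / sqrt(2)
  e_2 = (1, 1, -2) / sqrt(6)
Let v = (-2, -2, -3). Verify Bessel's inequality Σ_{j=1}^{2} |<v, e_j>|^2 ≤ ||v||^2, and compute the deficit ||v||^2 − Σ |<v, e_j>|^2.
Σ |<v, e_j>|^2 = 2/3; ||v||^2 = 17; deficit = 49/3

Write each e_j = u_j / sqrt(<u_j, u_j>) where u_j is the displayed integer vector. Then <v, e_j> = <v, u_j> / sqrt(<u_j, u_j>), so |<v, e_j>|^2 = <v, u_j>^2 / <u_j, u_j>.
Coefficients: <v, e_1> = 0/sqrt(2), <v, e_2> = 2/sqrt(6).
Square and sum: Σ |<v, e_j>|^2 = 2/3.
Compute ||v||^2 = v·v = 17.
Deficit = 17 − 2/3 = 49/3 ≥ 0, confirming Bessel's inequality. (The deficit equals ||v − Σ <v,e_j> e_j||^2, the squared distance from v to span{e_j}.)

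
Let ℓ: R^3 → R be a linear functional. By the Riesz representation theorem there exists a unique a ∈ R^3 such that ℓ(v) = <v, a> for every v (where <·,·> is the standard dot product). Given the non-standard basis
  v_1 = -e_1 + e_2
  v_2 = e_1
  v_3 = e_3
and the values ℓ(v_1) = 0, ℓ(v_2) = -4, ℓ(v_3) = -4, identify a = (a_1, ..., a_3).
a = (-4, -4, -4)

Write a = (a_1, ..., a_3) in the standard basis. For each basis vector v_i, ℓ(v_i) = <v_i, a> is a linear equation in the a_j's. Collect the n equations into a matrix system V a = ℓ, where row i of V is v_i (expressed in the standard basis). Since V is invertible (lower-triangular with 1s on the diagonal, up to permutation), solve by back-substitution:
  V =
[[-1, 1, 0],
 [1, 0, 0],
 [0, 0, 1]]
  V a = (0, -4, -4)
Solving gives a = (-4, -4, -4).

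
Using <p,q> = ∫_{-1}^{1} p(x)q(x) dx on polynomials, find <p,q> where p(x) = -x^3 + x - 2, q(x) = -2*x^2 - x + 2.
<p,q> = -28/5

Expand the product: p(x)·q(x) = 2*x^5 + x^4 - 4*x^3 + 3*x^2 + 4*x - 4.
∫_{-1}^{1} of each monomial x^k gives [2/(k+1) if k even, 0 if k odd]. Integrating term-by-term (or equivalently evaluating the antiderivative F(x) = x^6/3 + x^5/5 - x^4 + x^3 + 2*x^2 - 4*x at the endpoints):
  F(1) − F(−1) = -22/15 − (62/15) = -28/5.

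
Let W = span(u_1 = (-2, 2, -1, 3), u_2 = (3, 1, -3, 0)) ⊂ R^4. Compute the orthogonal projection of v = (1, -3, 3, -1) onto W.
proj_W(v) = (2/31, -66/31, 73/31, -75/31)

Set up U = [u_1 | ... | u_2] ∈ R^(4×2). The projector onto W = col(U) is P = U (U^T U)^(-1) U^T.
Compute U^T U =
  [18, -1]
  [-1, 19],
and U^T v = (-14, -9).
Solve U^T U · c = U^T v for the coefficients: c = (-25/31, -16/31). The projection is proj_W(v) = U c.
Check: (v - proj_W(v)) · u_1 = 0  (should be 0).
Check: (v - proj_W(v)) · u_2 = 0  (should be 0).
Result: proj_W(v) = (2/31, -66/31, 73/31, -75/31).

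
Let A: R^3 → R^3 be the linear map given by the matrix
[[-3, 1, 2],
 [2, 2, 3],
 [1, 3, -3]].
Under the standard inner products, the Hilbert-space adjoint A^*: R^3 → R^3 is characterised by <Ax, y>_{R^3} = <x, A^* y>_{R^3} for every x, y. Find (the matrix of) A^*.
A^* = A^T =
[[-3, 2, 1],
 [1, 2, 3],
 [2, 3, -3]]

For real matrices with standard dot products, the defining identity <Ax, y> = <x, A^* y> gives (Ax)^T y = x^T (A^*) y, i.e. x^T A^T y = x^T (A^*) y. Since this holds for all x, y, we must have A^* = A^T. Therefore
A^* =
[[-3, 2, 1],
 [1, 2, 3],
 [2, 3, -3]].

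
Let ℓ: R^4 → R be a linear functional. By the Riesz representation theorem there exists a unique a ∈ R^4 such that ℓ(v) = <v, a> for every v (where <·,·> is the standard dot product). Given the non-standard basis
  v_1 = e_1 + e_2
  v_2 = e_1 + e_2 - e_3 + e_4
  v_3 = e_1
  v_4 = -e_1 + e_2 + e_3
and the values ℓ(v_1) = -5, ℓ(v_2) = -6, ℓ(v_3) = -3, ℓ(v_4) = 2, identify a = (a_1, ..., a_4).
a = (-3, -2, 1, 0)

Write a = (a_1, ..., a_4) in the standard basis. For each basis vector v_i, ℓ(v_i) = <v_i, a> is a linear equation in the a_j's. Collect the n equations into a matrix system V a = ℓ, where row i of V is v_i (expressed in the standard basis). Since V is invertible (lower-triangular with 1s on the diagonal, up to permutation), solve by back-substitution:
  V =
[[1, 1, 0, 0],
 [1, 1, -1, 1],
 [1, 0, 0, 0],
 [-1, 1, 1, 0]]
  V a = (-5, -6, -3, 2)
Solving gives a = (-3, -2, 1, 0).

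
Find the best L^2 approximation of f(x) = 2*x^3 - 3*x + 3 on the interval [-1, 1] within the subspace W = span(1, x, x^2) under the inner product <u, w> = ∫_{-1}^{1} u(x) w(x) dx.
g(x) = 3 - 9*x/5

The best approximation g ∈ W is the orthogonal projection of f onto W. Writing g = a_0 + a_1 x + a_2 x^2, the coefficients solve the normal equations G · a = b where
  G_{ij} = <φ_i, φ_j> and b_i = <f, φ_i>, with φ_0 = 1, φ_1 = x, φ_2 = x^2.
G =
  [2, 0, 2/3]
  [0, 2/3, 0]
  [2/3, 0, 2/5],
b = (6, -6/5, 2).
Solving gives a_0 = 3, a_1 = -9/5, a_2 = 0, so
  g(x) = 3 - 9*x/5.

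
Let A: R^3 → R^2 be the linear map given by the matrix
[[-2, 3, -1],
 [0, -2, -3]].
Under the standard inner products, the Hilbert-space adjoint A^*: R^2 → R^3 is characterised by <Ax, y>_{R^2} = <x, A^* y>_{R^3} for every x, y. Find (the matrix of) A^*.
A^* = A^T =
[[-2, 0],
 [3, -2],
 [-1, -3]]

For real matrices with standard dot products, the defining identity <Ax, y> = <x, A^* y> gives (Ax)^T y = x^T (A^*) y, i.e. x^T A^T y = x^T (A^*) y. Since this holds for all x, y, we must have A^* = A^T. Therefore
A^* =
[[-2, 0],
 [3, -2],
 [-1, -3]].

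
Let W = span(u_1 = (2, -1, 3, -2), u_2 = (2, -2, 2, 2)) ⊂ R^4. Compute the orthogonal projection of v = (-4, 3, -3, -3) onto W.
proj_W(v) = (-93/28, 13/4, -95/28, -85/28)

Set up U = [u_1 | ... | u_2] ∈ R^(4×2). The projector onto W = col(U) is P = U (U^T U)^(-1) U^T.
Compute U^T U =
  [18, 8]
  [8, 16],
and U^T v = (-14, -26).
Solve U^T U · c = U^T v for the coefficients: c = (-1/14, -89/56). The projection is proj_W(v) = U c.
Check: (v - proj_W(v)) · u_1 = 0  (should be 0).
Check: (v - proj_W(v)) · u_2 = 0  (should be 0).
Result: proj_W(v) = (-93/28, 13/4, -95/28, -85/28).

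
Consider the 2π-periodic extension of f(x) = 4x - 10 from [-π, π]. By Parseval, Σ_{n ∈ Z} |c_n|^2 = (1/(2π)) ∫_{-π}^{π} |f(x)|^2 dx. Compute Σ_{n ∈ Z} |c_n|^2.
Σ |c_n|^2 = 16π^2/3 + 100

Expand and integrate term by term over [-π, π]:
  ∫ (4x)^2 dx = 16·(2π^3/3); ∫ 2·4·(-10)·x dx = 0 (odd integrand); ∫ (-10)^2 dx = 100·2π.
So (1/(2π)) ∫_{-π}^{π} (4x - 10)^2 dx = 16π^2/3 + 100 = 16π^2/3 + 100.
Parseval ⇒ Σ |c_n|^2 = 16π^2/3 + 100.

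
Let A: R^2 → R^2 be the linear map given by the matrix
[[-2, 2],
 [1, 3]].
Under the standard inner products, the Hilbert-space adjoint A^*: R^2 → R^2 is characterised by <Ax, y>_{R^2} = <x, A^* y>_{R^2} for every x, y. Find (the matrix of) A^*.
A^* = A^T =
[[-2, 1],
 [2, 3]]

For real matrices with standard dot products, the defining identity <Ax, y> = <x, A^* y> gives (Ax)^T y = x^T (A^*) y, i.e. x^T A^T y = x^T (A^*) y. Since this holds for all x, y, we must have A^* = A^T. Therefore
A^* =
[[-2, 1],
 [2, 3]].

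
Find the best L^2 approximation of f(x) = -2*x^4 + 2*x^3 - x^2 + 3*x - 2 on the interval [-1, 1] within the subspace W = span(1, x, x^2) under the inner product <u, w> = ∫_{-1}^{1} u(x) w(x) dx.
g(x) = -19*x^2/7 + 21*x/5 - 64/35

The best approximation g ∈ W is the orthogonal projection of f onto W. Writing g = a_0 + a_1 x + a_2 x^2, the coefficients solve the normal equations G · a = b where
  G_{ij} = <φ_i, φ_j> and b_i = <f, φ_i>, with φ_0 = 1, φ_1 = x, φ_2 = x^2.
G =
  [2, 0, 2/3]
  [0, 2/3, 0]
  [2/3, 0, 2/5],
b = (-82/15, 14/5, -242/105).
Solving gives a_0 = -64/35, a_1 = 21/5, a_2 = -19/7, so
  g(x) = -19*x^2/7 + 21*x/5 - 64/35.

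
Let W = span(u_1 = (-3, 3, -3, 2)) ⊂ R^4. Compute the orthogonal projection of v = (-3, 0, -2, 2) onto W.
proj_W(v) = (-57/31, 57/31, -57/31, 38/31)

Set up U = [u_1 | ... | u_1] ∈ R^(4×1). The projector onto W = col(U) is P = U (U^T U)^(-1) U^T.
Compute U^T U =
  [31],
and U^T v = (19).
Solve U^T U · c = U^T v for the coefficients: c = (19/31). The projection is proj_W(v) = U c.
Check: (v - proj_W(v)) · u_1 = 0  (should be 0).
Result: proj_W(v) = (-57/31, 57/31, -57/31, 38/31).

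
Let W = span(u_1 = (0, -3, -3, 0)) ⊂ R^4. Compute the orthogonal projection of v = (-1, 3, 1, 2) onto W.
proj_W(v) = (0, 2, 2, 0)

Set up U = [u_1 | ... | u_1] ∈ R^(4×1). The projector onto W = col(U) is P = U (U^T U)^(-1) U^T.
Compute U^T U =
  [18],
and U^T v = (-12).
Solve U^T U · c = U^T v for the coefficients: c = (-2/3). The projection is proj_W(v) = U c.
Check: (v - proj_W(v)) · u_1 = 0  (should be 0).
Result: proj_W(v) = (0, 2, 2, 0).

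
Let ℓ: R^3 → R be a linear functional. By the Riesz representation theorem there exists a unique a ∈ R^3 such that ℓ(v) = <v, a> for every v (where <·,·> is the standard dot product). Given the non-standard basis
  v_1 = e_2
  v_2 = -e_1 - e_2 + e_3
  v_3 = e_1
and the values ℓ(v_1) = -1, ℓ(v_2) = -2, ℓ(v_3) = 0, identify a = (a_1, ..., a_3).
a = (0, -1, -3)

Write a = (a_1, ..., a_3) in the standard basis. For each basis vector v_i, ℓ(v_i) = <v_i, a> is a linear equation in the a_j's. Collect the n equations into a matrix system V a = ℓ, where row i of V is v_i (expressed in the standard basis). Since V is invertible (lower-triangular with 1s on the diagonal, up to permutation), solve by back-substitution:
  V =
[[0, 1, 0],
 [-1, -1, 1],
 [1, 0, 0]]
  V a = (-1, -2, 0)
Solving gives a = (0, -1, -3).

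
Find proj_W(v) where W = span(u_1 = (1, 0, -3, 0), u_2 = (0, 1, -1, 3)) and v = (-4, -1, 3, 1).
proj_W(v) = (-140/101, 29/101, 391/101, 87/101)

Set up U = [u_1 | ... | u_2] ∈ R^(4×2). The projector onto W = col(U) is P = U (U^T U)^(-1) U^T.
Compute U^T U =
  [10, 3]
  [3, 11],
and U^T v = (-13, -1).
Solve U^T U · c = U^T v for the coefficients: c = (-140/101, 29/101). The projection is proj_W(v) = U c.
Check: (v - proj_W(v)) · u_1 = 0  (should be 0).
Check: (v - proj_W(v)) · u_2 = 0  (should be 0).
Result: proj_W(v) = (-140/101, 29/101, 391/101, 87/101).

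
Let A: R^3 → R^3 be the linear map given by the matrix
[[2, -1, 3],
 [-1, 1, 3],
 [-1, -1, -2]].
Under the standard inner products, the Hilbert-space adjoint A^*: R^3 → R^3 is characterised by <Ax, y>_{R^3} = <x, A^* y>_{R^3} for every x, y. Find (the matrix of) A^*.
A^* = A^T =
[[2, -1, -1],
 [-1, 1, -1],
 [3, 3, -2]]

For real matrices with standard dot products, the defining identity <Ax, y> = <x, A^* y> gives (Ax)^T y = x^T (A^*) y, i.e. x^T A^T y = x^T (A^*) y. Since this holds for all x, y, we must have A^* = A^T. Therefore
A^* =
[[2, -1, -1],
 [-1, 1, -1],
 [3, 3, -2]].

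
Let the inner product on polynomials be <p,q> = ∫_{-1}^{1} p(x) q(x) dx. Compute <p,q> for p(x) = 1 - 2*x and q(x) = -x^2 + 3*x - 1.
<p,q> = -20/3

Expand the product: p(x)·q(x) = 2*x^3 - 7*x^2 + 5*x - 1.
∫_{-1}^{1} of each monomial x^k gives [2/(k+1) if k even, 0 if k odd]. Integrating term-by-term (or equivalently evaluating the antiderivative F(x) = x^4/2 - 7*x^3/3 + 5*x^2/2 - x at the endpoints):
  F(1) − F(−1) = -1/3 − (19/3) = -20/3.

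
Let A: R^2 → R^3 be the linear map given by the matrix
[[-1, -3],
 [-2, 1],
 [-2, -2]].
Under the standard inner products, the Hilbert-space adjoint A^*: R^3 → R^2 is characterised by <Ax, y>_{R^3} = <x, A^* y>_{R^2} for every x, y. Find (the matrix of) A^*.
A^* = A^T =
[[-1, -2, -2],
 [-3, 1, -2]]

For real matrices with standard dot products, the defining identity <Ax, y> = <x, A^* y> gives (Ax)^T y = x^T (A^*) y, i.e. x^T A^T y = x^T (A^*) y. Since this holds for all x, y, we must have A^* = A^T. Therefore
A^* =
[[-1, -2, -2],
 [-3, 1, -2]].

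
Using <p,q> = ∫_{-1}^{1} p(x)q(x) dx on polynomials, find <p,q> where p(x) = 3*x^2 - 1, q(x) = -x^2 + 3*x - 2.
<p,q> = -8/15

Expand the product: p(x)·q(x) = -3*x^4 + 9*x^3 - 5*x^2 - 3*x + 2.
∫_{-1}^{1} of each monomial x^k gives [2/(k+1) if k even, 0 if k odd]. Integrating term-by-term (or equivalently evaluating the antiderivative F(x) = -3*x^5/5 + 9*x^4/4 - 5*x^3/3 - 3*x^2/2 + 2*x at the endpoints):
  F(1) − F(−1) = 29/60 − (61/60) = -8/15.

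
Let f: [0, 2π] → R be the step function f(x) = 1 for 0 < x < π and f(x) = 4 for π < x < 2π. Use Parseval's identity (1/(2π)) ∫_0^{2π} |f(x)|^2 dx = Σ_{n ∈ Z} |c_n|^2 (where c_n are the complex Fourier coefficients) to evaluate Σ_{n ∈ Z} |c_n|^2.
Σ |c_n|^2 = 17/2

Parseval equates the L^2 energy of f (normalised by 1/(2π)) with the ℓ^2 sum of its Fourier coefficients: (1/(2π)) ∫_0^{2π} |f|^2 = Σ |c_n|^2.
Compute the left side: (1/(2π)) [∫_0^π 1^2 dx + ∫_π^{2π} 4^2 dx] = (1/(2π)) · (1π + 16π) = (1 + 16)/2 = 17/2.
So Σ_{n ∈ Z} |c_n|^2 = 17/2.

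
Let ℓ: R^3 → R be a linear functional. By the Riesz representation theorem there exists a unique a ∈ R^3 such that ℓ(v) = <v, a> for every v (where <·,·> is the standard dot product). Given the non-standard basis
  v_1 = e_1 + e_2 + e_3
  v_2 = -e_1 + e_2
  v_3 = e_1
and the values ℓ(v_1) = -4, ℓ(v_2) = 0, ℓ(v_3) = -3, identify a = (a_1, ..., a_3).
a = (-3, -3, 2)

Write a = (a_1, ..., a_3) in the standard basis. For each basis vector v_i, ℓ(v_i) = <v_i, a> is a linear equation in the a_j's. Collect the n equations into a matrix system V a = ℓ, where row i of V is v_i (expressed in the standard basis). Since V is invertible (lower-triangular with 1s on the diagonal, up to permutation), solve by back-substitution:
  V =
[[1, 1, 1],
 [-1, 1, 0],
 [1, 0, 0]]
  V a = (-4, 0, -3)
Solving gives a = (-3, -3, 2).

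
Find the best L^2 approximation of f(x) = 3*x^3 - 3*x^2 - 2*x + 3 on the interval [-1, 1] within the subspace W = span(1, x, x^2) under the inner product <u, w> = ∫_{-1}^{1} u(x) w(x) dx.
g(x) = -3*x^2 - x/5 + 3

The best approximation g ∈ W is the orthogonal projection of f onto W. Writing g = a_0 + a_1 x + a_2 x^2, the coefficients solve the normal equations G · a = b where
  G_{ij} = <φ_i, φ_j> and b_i = <f, φ_i>, with φ_0 = 1, φ_1 = x, φ_2 = x^2.
G =
  [2, 0, 2/3]
  [0, 2/3, 0]
  [2/3, 0, 2/5],
b = (4, -2/15, 4/5).
Solving gives a_0 = 3, a_1 = -1/5, a_2 = -3, so
  g(x) = -3*x^2 - x/5 + 3.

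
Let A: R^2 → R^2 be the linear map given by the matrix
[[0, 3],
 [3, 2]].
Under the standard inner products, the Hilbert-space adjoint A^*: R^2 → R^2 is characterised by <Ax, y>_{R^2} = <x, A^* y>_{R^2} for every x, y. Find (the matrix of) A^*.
A^* = A^T =
[[0, 3],
 [3, 2]]

For real matrices with standard dot products, the defining identity <Ax, y> = <x, A^* y> gives (Ax)^T y = x^T (A^*) y, i.e. x^T A^T y = x^T (A^*) y. Since this holds for all x, y, we must have A^* = A^T. Therefore
A^* =
[[0, 3],
 [3, 2]].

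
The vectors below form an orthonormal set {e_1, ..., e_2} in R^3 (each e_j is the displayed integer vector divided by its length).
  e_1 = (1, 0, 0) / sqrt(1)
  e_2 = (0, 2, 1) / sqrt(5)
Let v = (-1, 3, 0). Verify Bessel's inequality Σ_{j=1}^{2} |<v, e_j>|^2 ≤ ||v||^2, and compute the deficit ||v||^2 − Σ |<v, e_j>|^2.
Σ |<v, e_j>|^2 = 41/5; ||v||^2 = 10; deficit = 9/5

Write each e_j = u_j / sqrt(<u_j, u_j>) where u_j is the displayed integer vector. Then <v, e_j> = <v, u_j> / sqrt(<u_j, u_j>), so |<v, e_j>|^2 = <v, u_j>^2 / <u_j, u_j>.
Coefficients: <v, e_1> = -1/sqrt(1), <v, e_2> = 6/sqrt(5).
Square and sum: Σ |<v, e_j>|^2 = 41/5.
Compute ||v||^2 = v·v = 10.
Deficit = 10 − 41/5 = 9/5 ≥ 0, confirming Bessel's inequality. (The deficit equals ||v − Σ <v,e_j> e_j||^2, the squared distance from v to span{e_j}.)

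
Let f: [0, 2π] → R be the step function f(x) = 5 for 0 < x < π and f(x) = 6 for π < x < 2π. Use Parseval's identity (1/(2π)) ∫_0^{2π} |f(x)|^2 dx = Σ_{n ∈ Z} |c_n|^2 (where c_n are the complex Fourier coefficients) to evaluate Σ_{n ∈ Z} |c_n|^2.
Σ |c_n|^2 = 61/2

Parseval equates the L^2 energy of f (normalised by 1/(2π)) with the ℓ^2 sum of its Fourier coefficients: (1/(2π)) ∫_0^{2π} |f|^2 = Σ |c_n|^2.
Compute the left side: (1/(2π)) [∫_0^π 5^2 dx + ∫_π^{2π} 6^2 dx] = (1/(2π)) · (25π + 36π) = (25 + 36)/2 = 61/2.
So Σ_{n ∈ Z} |c_n|^2 = 61/2.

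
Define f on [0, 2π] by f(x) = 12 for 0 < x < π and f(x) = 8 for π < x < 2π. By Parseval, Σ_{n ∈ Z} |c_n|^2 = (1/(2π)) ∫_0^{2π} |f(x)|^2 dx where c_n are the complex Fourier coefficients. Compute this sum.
Σ |c_n|^2 = 104

Parseval equates the L^2 energy of f (normalised by 1/(2π)) with the ℓ^2 sum of its Fourier coefficients: (1/(2π)) ∫_0^{2π} |f|^2 = Σ |c_n|^2.
Compute the left side: (1/(2π)) [∫_0^π 12^2 dx + ∫_π^{2π} 8^2 dx] = (1/(2π)) · (144π + 64π) = (144 + 64)/2 = 104.
So Σ_{n ∈ Z} |c_n|^2 = 104.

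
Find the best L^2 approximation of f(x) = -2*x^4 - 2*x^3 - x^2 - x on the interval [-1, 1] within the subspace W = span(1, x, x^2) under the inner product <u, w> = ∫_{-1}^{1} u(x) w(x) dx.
g(x) = -19*x^2/7 - 11*x/5 + 6/35

The best approximation g ∈ W is the orthogonal projection of f onto W. Writing g = a_0 + a_1 x + a_2 x^2, the coefficients solve the normal equations G · a = b where
  G_{ij} = <φ_i, φ_j> and b_i = <f, φ_i>, with φ_0 = 1, φ_1 = x, φ_2 = x^2.
G =
  [2, 0, 2/3]
  [0, 2/3, 0]
  [2/3, 0, 2/5],
b = (-22/15, -22/15, -34/35).
Solving gives a_0 = 6/35, a_1 = -11/5, a_2 = -19/7, so
  g(x) = -19*x^2/7 - 11*x/5 + 6/35.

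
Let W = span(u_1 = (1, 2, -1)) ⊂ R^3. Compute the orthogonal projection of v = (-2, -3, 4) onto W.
proj_W(v) = (-2, -4, 2)

Set up U = [u_1 | ... | u_1] ∈ R^(3×1). The projector onto W = col(U) is P = U (U^T U)^(-1) U^T.
Compute U^T U =
  [6],
and U^T v = (-12).
Solve U^T U · c = U^T v for the coefficients: c = (-2). The projection is proj_W(v) = U c.
Check: (v - proj_W(v)) · u_1 = 0  (should be 0).
Result: proj_W(v) = (-2, -4, 2).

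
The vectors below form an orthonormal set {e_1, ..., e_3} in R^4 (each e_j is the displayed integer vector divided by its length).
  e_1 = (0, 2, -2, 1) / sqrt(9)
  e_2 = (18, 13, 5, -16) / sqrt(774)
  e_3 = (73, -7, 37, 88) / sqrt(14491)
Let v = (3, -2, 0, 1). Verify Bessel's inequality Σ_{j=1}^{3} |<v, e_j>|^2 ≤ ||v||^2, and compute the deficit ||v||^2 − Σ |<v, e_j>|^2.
Σ |<v, e_j>|^2 = 2796/337; ||v||^2 = 14; deficit = 1922/337

Write each e_j = u_j / sqrt(<u_j, u_j>) where u_j is the displayed integer vector. Then <v, e_j> = <v, u_j> / sqrt(<u_j, u_j>), so |<v, e_j>|^2 = <v, u_j>^2 / <u_j, u_j>.
Coefficients: <v, e_1> = -3/sqrt(9), <v, e_2> = 12/sqrt(774), <v, e_3> = 321/sqrt(14491).
Square and sum: Σ |<v, e_j>|^2 = 2796/337.
Compute ||v||^2 = v·v = 14.
Deficit = 14 − 2796/337 = 1922/337 ≥ 0, confirming Bessel's inequality. (The deficit equals ||v − Σ <v,e_j> e_j||^2, the squared distance from v to span{e_j}.)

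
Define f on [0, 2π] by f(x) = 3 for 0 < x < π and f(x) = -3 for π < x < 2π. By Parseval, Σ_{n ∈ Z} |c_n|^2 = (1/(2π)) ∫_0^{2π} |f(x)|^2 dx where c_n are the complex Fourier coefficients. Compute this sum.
Σ |c_n|^2 = 9

Parseval equates the L^2 energy of f (normalised by 1/(2π)) with the ℓ^2 sum of its Fourier coefficients: (1/(2π)) ∫_0^{2π} |f|^2 = Σ |c_n|^2.
Compute the left side: (1/(2π)) [∫_0^π 3^2 dx + ∫_π^{2π} (-3)^2 dx] = (1/(2π)) · (9π + 9π) = (9 + 9)/2 = 9.
So Σ_{n ∈ Z} |c_n|^2 = 9.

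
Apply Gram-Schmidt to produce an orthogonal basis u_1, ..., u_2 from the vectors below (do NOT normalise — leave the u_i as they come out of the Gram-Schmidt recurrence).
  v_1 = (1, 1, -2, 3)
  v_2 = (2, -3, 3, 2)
Orthogonal basis:
  u_1 = (1, 1, -2, 3)
  u_2 = (31/15, -44/15, 43/15, 11/5)

Apply the Gram-Schmidt recurrence
  u_1 = v_1
  u_i = v_i − Σ_{j<i} ((v_i · u_j) / (u_j · u_j)) · u_j.

Step by step this gives:
  u_1 = (1, 1, -2, 3)
  u_2 = (31/15, -44/15, 43/15, 11/5)

Orthogonality check:
  u_2 · u_1 = 0 (should be 0)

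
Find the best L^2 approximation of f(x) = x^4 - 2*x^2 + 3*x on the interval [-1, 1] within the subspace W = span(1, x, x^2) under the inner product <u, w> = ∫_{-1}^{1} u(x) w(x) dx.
g(x) = -8*x^2/7 + 3*x - 3/35

The best approximation g ∈ W is the orthogonal projection of f onto W. Writing g = a_0 + a_1 x + a_2 x^2, the coefficients solve the normal equations G · a = b where
  G_{ij} = <φ_i, φ_j> and b_i = <f, φ_i>, with φ_0 = 1, φ_1 = x, φ_2 = x^2.
G =
  [2, 0, 2/3]
  [0, 2/3, 0]
  [2/3, 0, 2/5],
b = (-14/15, 2, -18/35).
Solving gives a_0 = -3/35, a_1 = 3, a_2 = -8/7, so
  g(x) = -8*x^2/7 + 3*x - 3/35.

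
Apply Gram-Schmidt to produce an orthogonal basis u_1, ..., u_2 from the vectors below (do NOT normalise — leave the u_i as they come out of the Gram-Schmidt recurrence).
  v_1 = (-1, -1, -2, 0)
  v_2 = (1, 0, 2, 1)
Orthogonal basis:
  u_1 = (-1, -1, -2, 0)
  u_2 = (1/6, -5/6, 1/3, 1)

Apply the Gram-Schmidt recurrence
  u_1 = v_1
  u_i = v_i − Σ_{j<i} ((v_i · u_j) / (u_j · u_j)) · u_j.

Step by step this gives:
  u_1 = (-1, -1, -2, 0)
  u_2 = (1/6, -5/6, 1/3, 1)

Orthogonality check:
  u_2 · u_1 = 0 (should be 0)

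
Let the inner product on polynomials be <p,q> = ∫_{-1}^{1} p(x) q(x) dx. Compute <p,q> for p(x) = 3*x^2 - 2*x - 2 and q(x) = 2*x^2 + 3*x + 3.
<p,q> = -154/15

Expand the product: p(x)·q(x) = 6*x^4 + 5*x^3 - x^2 - 12*x - 6.
∫_{-1}^{1} of each monomial x^k gives [2/(k+1) if k even, 0 if k odd]. Integrating term-by-term (or equivalently evaluating the antiderivative F(x) = 6*x^5/5 + 5*x^4/4 - x^3/3 - 6*x^2 - 6*x at the endpoints):
  F(1) − F(−1) = -593/60 − (23/60) = -154/15.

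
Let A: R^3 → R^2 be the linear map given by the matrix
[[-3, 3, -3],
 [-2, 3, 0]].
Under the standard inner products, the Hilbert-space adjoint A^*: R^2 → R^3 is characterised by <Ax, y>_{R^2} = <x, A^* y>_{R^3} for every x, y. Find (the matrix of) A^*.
A^* = A^T =
[[-3, -2],
 [3, 3],
 [-3, 0]]

For real matrices with standard dot products, the defining identity <Ax, y> = <x, A^* y> gives (Ax)^T y = x^T (A^*) y, i.e. x^T A^T y = x^T (A^*) y. Since this holds for all x, y, we must have A^* = A^T. Therefore
A^* =
[[-3, -2],
 [3, 3],
 [-3, 0]].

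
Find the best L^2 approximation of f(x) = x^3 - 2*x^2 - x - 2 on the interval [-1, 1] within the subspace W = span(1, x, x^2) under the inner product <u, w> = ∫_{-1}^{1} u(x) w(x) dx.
g(x) = -2*x^2 - 2*x/5 - 2

The best approximation g ∈ W is the orthogonal projection of f onto W. Writing g = a_0 + a_1 x + a_2 x^2, the coefficients solve the normal equations G · a = b where
  G_{ij} = <φ_i, φ_j> and b_i = <f, φ_i>, with φ_0 = 1, φ_1 = x, φ_2 = x^2.
G =
  [2, 0, 2/3]
  [0, 2/3, 0]
  [2/3, 0, 2/5],
b = (-16/3, -4/15, -32/15).
Solving gives a_0 = -2, a_1 = -2/5, a_2 = -2, so
  g(x) = -2*x^2 - 2*x/5 - 2.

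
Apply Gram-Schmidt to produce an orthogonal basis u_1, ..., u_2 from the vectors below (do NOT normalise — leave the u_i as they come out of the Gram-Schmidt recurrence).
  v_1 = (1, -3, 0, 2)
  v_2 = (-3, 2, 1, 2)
Orthogonal basis:
  u_1 = (1, -3, 0, 2)
  u_2 = (-37/14, 13/14, 1, 19/7)

Apply the Gram-Schmidt recurrence
  u_1 = v_1
  u_i = v_i − Σ_{j<i} ((v_i · u_j) / (u_j · u_j)) · u_j.

Step by step this gives:
  u_1 = (1, -3, 0, 2)
  u_2 = (-37/14, 13/14, 1, 19/7)

Orthogonality check:
  u_2 · u_1 = 0 (should be 0)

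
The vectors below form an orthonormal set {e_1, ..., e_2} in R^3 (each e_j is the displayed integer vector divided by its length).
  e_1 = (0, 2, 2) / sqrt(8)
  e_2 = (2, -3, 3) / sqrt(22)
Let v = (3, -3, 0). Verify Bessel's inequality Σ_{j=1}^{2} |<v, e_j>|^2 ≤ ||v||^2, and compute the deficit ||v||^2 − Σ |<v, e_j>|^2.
Σ |<v, e_j>|^2 = 162/11; ||v||^2 = 18; deficit = 36/11

Write each e_j = u_j / sqrt(<u_j, u_j>) where u_j is the displayed integer vector. Then <v, e_j> = <v, u_j> / sqrt(<u_j, u_j>), so |<v, e_j>|^2 = <v, u_j>^2 / <u_j, u_j>.
Coefficients: <v, e_1> = -6/sqrt(8), <v, e_2> = 15/sqrt(22).
Square and sum: Σ |<v, e_j>|^2 = 162/11.
Compute ||v||^2 = v·v = 18.
Deficit = 18 − 162/11 = 36/11 ≥ 0, confirming Bessel's inequality. (The deficit equals ||v − Σ <v,e_j> e_j||^2, the squared distance from v to span{e_j}.)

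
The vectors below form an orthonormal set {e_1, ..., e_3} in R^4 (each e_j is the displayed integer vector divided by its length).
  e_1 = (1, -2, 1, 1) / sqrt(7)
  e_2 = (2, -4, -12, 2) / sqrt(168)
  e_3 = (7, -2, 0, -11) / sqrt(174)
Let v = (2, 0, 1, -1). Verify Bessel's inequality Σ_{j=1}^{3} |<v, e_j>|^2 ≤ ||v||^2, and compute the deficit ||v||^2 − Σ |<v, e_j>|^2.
Σ |<v, e_j>|^2 = 138/29; ||v||^2 = 6; deficit = 36/29

Write each e_j = u_j / sqrt(<u_j, u_j>) where u_j is the displayed integer vector. Then <v, e_j> = <v, u_j> / sqrt(<u_j, u_j>), so |<v, e_j>|^2 = <v, u_j>^2 / <u_j, u_j>.
Coefficients: <v, e_1> = 2/sqrt(7), <v, e_2> = -10/sqrt(168), <v, e_3> = 25/sqrt(174).
Square and sum: Σ |<v, e_j>|^2 = 138/29.
Compute ||v||^2 = v·v = 6.
Deficit = 6 − 138/29 = 36/29 ≥ 0, confirming Bessel's inequality. (The deficit equals ||v − Σ <v,e_j> e_j||^2, the squared distance from v to span{e_j}.)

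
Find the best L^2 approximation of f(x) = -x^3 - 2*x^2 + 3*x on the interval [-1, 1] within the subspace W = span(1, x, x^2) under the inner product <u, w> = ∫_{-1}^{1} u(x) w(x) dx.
g(x) = -2*x^2 + 12*x/5

The best approximation g ∈ W is the orthogonal projection of f onto W. Writing g = a_0 + a_1 x + a_2 x^2, the coefficients solve the normal equations G · a = b where
  G_{ij} = <φ_i, φ_j> and b_i = <f, φ_i>, with φ_0 = 1, φ_1 = x, φ_2 = x^2.
G =
  [2, 0, 2/3]
  [0, 2/3, 0]
  [2/3, 0, 2/5],
b = (-4/3, 8/5, -4/5).
Solving gives a_0 = 0, a_1 = 12/5, a_2 = -2, so
  g(x) = -2*x^2 + 12*x/5.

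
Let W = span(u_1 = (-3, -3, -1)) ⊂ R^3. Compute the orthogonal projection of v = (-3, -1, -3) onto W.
proj_W(v) = (-45/19, -45/19, -15/19)

Set up U = [u_1 | ... | u_1] ∈ R^(3×1). The projector onto W = col(U) is P = U (U^T U)^(-1) U^T.
Compute U^T U =
  [19],
and U^T v = (15).
Solve U^T U · c = U^T v for the coefficients: c = (15/19). The projection is proj_W(v) = U c.
Check: (v - proj_W(v)) · u_1 = 0  (should be 0).
Result: proj_W(v) = (-45/19, -45/19, -15/19).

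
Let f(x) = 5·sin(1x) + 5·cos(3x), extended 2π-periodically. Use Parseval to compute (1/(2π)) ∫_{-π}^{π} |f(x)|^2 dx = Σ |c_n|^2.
Σ |c_n|^2 = 25

Expand |f|^2 and use orthogonality of {sin(nx), cos(mx)} on [-π, π]:
  ∫_{-π}^{π} sin(nx)^2 dx = π, ∫ cos(mx)^2 dx = π, and cross terms integrate to 0.
So ∫_{-π}^{π} f(x)^2 dx = 5^2 · π + 5^2 · π = (25 + 25)π.
Divide by 2π: (25 + 25)/2 = 25.
By Parseval, this equals Σ |c_n|^2.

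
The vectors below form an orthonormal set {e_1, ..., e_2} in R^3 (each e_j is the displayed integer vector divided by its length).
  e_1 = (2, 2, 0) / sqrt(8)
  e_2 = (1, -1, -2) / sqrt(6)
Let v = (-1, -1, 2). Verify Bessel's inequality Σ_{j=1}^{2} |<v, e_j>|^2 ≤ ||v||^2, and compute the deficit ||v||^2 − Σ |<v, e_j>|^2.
Σ |<v, e_j>|^2 = 14/3; ||v||^2 = 6; deficit = 4/3

Write each e_j = u_j / sqrt(<u_j, u_j>) where u_j is the displayed integer vector. Then <v, e_j> = <v, u_j> / sqrt(<u_j, u_j>), so |<v, e_j>|^2 = <v, u_j>^2 / <u_j, u_j>.
Coefficients: <v, e_1> = -4/sqrt(8), <v, e_2> = -4/sqrt(6).
Square and sum: Σ |<v, e_j>|^2 = 14/3.
Compute ||v||^2 = v·v = 6.
Deficit = 6 − 14/3 = 4/3 ≥ 0, confirming Bessel's inequality. (The deficit equals ||v − Σ <v,e_j> e_j||^2, the squared distance from v to span{e_j}.)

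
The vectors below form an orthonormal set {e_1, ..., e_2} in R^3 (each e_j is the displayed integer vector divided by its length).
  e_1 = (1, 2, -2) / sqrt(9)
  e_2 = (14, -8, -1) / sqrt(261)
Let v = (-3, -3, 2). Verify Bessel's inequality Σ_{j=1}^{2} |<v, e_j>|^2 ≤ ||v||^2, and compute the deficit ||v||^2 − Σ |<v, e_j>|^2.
Σ |<v, e_j>|^2 = 589/29; ||v||^2 = 22; deficit = 49/29

Write each e_j = u_j / sqrt(<u_j, u_j>) where u_j is the displayed integer vector. Then <v, e_j> = <v, u_j> / sqrt(<u_j, u_j>), so |<v, e_j>|^2 = <v, u_j>^2 / <u_j, u_j>.
Coefficients: <v, e_1> = -13/sqrt(9), <v, e_2> = -20/sqrt(261).
Square and sum: Σ |<v, e_j>|^2 = 589/29.
Compute ||v||^2 = v·v = 22.
Deficit = 22 − 589/29 = 49/29 ≥ 0, confirming Bessel's inequality. (The deficit equals ||v − Σ <v,e_j> e_j||^2, the squared distance from v to span{e_j}.)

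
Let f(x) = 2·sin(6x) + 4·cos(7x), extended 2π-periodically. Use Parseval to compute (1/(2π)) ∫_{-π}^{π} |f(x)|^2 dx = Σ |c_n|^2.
Σ |c_n|^2 = 10

Expand |f|^2 and use orthogonality of {sin(nx), cos(mx)} on [-π, π]:
  ∫_{-π}^{π} sin(nx)^2 dx = π, ∫ cos(mx)^2 dx = π, and cross terms integrate to 0.
So ∫_{-π}^{π} f(x)^2 dx = 2^2 · π + 4^2 · π = (4 + 16)π.
Divide by 2π: (4 + 16)/2 = 10.
By Parseval, this equals Σ |c_n|^2.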